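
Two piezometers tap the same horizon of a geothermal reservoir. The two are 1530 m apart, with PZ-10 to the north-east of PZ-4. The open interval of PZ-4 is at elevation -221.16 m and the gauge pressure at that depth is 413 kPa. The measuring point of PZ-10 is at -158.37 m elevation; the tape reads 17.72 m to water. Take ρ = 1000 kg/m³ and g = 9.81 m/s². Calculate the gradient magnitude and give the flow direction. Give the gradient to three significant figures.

i ≈ 0.00194; groundwater flows toward the south-west

Pressure head at PZ-4: ψ = P/(ρg) = 413×1000 / (1000 × 9.81) = 42.10 m.
Total head at PZ-4: h = z + ψ = -221.16 + 42.10 = -179.06 m.
Total head at PZ-10: h = -158.37 − 17.72 = -176.09 m.
Head difference: h(PZ-4) − h(PZ-10) = -179.06 − (-176.09) = -2.97 m.
Hydraulic gradient: i = |Δh| / L = 2.97 / 1530 = 0.00194.
Flow is from higher to lower head: from PZ-10 toward PZ-4, i.e. toward the south-west.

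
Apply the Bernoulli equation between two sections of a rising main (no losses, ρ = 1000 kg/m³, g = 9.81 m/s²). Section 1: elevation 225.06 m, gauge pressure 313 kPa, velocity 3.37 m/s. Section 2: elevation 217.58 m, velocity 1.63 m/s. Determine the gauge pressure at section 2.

P₂ ≈ 391 kPa

Pressure head at 1: ψ₁ = P₁/(ρg) = 313×1000 / (1000 × 9.81) = 31.91 m.
Velocity heads: v₁²/2g = 3.37²/19.62 = 0.579 m; v₂²/2g = 1.63²/19.62 = 0.135 m.
Total head H = z₁ + ψ₁ + v₁²/2g = 225.06 + 31.91 + 0.579 = 257.55 m.
ψ₂ = H − z₂ − v₂²/2g = 257.55 − 217.58 − 0.135 = 39.84 m.
P₂ = ρgψ₂ = 1000 × 9.81 × 39.84 ≈ 391 kPa.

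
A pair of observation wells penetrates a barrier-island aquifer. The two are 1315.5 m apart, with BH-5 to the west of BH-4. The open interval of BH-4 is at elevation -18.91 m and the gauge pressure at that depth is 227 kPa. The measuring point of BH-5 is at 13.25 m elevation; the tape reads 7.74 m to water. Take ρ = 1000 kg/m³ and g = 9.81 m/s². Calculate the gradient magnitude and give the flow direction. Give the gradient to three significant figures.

Pressure head at BH-4: ψ = P/(ρg) = 227×1000 / (1000 × 9.81) = 23.14 m.
Total head at BH-4: h = z + ψ = -18.91 + 23.14 = 4.23 m.
Total head at BH-5: h = 13.25 − 7.74 = 5.51 m.
Head difference: h(BH-4) − h(BH-5) = 4.23 − 5.51 = -1.28 m.
Hydraulic gradient: i = |Δh| / L = 1.28 / 1315.5 = 0.000973.
Flow is from higher to lower head: from BH-5 toward BH-4, i.e. toward the east.

i ≈ 0.000973; groundwater flows toward the east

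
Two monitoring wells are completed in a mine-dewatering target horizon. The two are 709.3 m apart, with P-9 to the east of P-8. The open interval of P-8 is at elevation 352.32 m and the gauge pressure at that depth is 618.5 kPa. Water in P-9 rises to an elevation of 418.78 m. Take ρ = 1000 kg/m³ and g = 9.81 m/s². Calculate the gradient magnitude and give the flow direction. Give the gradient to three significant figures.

i ≈ 0.00481; groundwater flows toward the west

Pressure head at P-8: ψ = P/(ρg) = 618.5×1000 / (1000 × 9.81) = 63.05 m.
Total head at P-8: h = z + ψ = 352.32 + 63.05 = 415.37 m.
Total head at P-9: h = 418.78 m (water level in the piezometer is the total head).
Head difference: h(P-8) − h(P-9) = 415.37 − 418.78 = -3.41 m.
Hydraulic gradient: i = |Δh| / L = 3.41 / 709.3 = 0.00481.
Flow is from higher to lower head: from P-9 toward P-8, i.e. toward the west.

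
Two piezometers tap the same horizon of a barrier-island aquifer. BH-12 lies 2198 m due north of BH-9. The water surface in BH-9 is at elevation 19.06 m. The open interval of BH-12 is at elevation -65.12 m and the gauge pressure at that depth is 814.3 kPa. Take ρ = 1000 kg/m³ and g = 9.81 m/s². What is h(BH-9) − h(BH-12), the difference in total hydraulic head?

Total head at BH-9: h = 19.06 m (water level in the piezometer is the total head).
Pressure head at BH-12: ψ = P/(ρg) = 814.3×1000 / (1000 × 9.81) = 83.01 m.
Total head at BH-12: h = z + ψ = -65.12 + 83.01 = 17.89 m.
Head difference: h(BH-9) − h(BH-12) = 19.06 − 17.89 = 1.17 m.

Δh ≈ 1.17 m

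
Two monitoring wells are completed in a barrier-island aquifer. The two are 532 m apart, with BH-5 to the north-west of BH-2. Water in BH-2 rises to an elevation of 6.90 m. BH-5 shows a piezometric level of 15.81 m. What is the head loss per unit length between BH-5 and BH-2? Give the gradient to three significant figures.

i ≈ 0.0167 m/m

Total head at BH-2: h = 6.90 m (water level in the piezometer is the total head).
Total head at BH-5: h = 15.81 m (water level in the piezometer is the total head).
Head difference: h(BH-2) − h(BH-5) = 6.90 − 15.81 = -8.91 m.
Hydraulic gradient: i = |Δh| / L = 8.91 / 532 = 0.0167.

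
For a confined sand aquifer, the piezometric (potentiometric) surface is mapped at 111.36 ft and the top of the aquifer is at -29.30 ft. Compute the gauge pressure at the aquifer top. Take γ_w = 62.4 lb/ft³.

Pressure head at the aquifer top: ψ = h − z = 111.36 − (-29.30) = 140.66 ft.
P = γψ/144 = 62.4 × 140.66 / 144 = 61.0 psi.

P ≈ 61.0 psi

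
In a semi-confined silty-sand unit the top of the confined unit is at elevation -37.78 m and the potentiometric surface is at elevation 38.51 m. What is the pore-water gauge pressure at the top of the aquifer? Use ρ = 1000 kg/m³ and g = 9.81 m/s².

P ≈ 748 kPa

Pressure head at the aquifer top: ψ = h − z = 38.51 − (-37.78) = 76.29 m.
P = ρgψ = 1000 × 9.81 × 76.29 = 748405 Pa ≈ 748 kPa.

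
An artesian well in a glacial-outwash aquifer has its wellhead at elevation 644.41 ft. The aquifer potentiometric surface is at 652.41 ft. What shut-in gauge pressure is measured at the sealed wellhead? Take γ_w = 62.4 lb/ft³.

P ≈ 3.47 psi

Head above the cap: Δh = 652.41 − 644.41 = 8.00 ft.
P = γΔh/144 = 62.4 × 8.00 / 144 = 3.47 psi.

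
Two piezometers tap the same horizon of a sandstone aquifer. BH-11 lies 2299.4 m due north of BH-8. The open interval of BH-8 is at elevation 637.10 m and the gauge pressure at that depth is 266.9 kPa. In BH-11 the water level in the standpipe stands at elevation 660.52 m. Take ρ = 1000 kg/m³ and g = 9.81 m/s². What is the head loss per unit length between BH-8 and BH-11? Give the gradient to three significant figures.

i ≈ 0.00165 m/m

Pressure head at BH-8: ψ = P/(ρg) = 266.9×1000 / (1000 × 9.81) = 27.21 m.
Total head at BH-8: h = z + ψ = 637.10 + 27.21 = 664.31 m.
Total head at BH-11: h = 660.52 m (water level in the piezometer is the total head).
Head difference: h(BH-8) − h(BH-11) = 664.31 − 660.52 = 3.79 m.
Hydraulic gradient: i = |Δh| / L = 3.79 / 2299.4 = 0.00165.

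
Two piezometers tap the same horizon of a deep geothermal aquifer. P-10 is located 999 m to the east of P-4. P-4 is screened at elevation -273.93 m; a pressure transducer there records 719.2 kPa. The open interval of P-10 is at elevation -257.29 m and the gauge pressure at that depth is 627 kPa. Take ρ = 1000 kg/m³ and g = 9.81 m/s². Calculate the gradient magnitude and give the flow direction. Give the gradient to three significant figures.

i ≈ 0.00725; groundwater flows toward the west

Pressure head at P-4: ψ = P/(ρg) = 719.2×1000 / (1000 × 9.81) = 73.31 m.
Total head at P-4: h = z + ψ = -273.93 + 73.31 = -200.62 m.
Pressure head at P-10: ψ = P/(ρg) = 627×1000 / (1000 × 9.81) = 63.91 m.
Total head at P-10: h = z + ψ = -257.29 + 63.91 = -193.38 m.
Head difference: h(P-4) − h(P-10) = -200.62 − (-193.38) = -7.24 m.
Hydraulic gradient: i = |Δh| / L = 7.24 / 999 = 0.00725.
Flow is from higher to lower head: from P-10 toward P-4, i.e. toward the west.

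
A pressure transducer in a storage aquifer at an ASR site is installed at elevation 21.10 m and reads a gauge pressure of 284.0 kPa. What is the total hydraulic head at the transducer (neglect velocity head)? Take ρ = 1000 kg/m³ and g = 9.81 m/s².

ψ = P/(ρg) = 284.0×1000 / (1000 × 9.81) = 28.95 m.
h = z + ψ = 21.10 + 28.95 = 50.05 m.

h ≈ 50.05 m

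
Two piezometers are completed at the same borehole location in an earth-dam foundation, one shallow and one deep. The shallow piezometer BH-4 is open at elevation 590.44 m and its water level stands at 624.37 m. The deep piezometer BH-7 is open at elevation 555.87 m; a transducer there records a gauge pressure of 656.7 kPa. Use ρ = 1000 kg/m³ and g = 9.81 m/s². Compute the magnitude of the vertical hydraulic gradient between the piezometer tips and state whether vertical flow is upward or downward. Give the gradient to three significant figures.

|i_v| ≈ 0.0451; vertical flow is downward

Total head at BH-4: h = 624.37 m (water level in the standpipe).
Pressure head at BH-7: ψ = P/(ρg) = 656.7×1000 / (1000 × 9.81) = 66.94 m.
Total head at BH-7: h = z + ψ = 555.87 + 66.94 = 622.81 m.
Δh = h(BH-4) − h(BH-7) = 624.37 − 622.81 = 1.56 m.
Vertical separation Δz = 590.44 − 555.87 = 34.57 m.
|i_v| = |Δh| / Δz = 1.56 / 34.57 = 0.0451.
Head is higher in the shallow piezometer, so vertical flow is downward (recharge condition).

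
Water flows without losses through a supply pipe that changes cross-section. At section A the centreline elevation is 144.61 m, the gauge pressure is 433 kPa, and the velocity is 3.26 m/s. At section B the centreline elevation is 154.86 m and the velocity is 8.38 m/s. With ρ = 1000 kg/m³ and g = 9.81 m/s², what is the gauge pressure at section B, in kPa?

Pressure head at A: ψ₁ = P₁/(ρg) = 433×1000 / (1000 × 9.81) = 44.14 m.
Velocity heads: v₁²/2g = 3.26²/19.62 = 0.542 m; v₂²/2g = 8.38²/19.62 = 3.579 m.
Total head H = z₁ + ψ₁ + v₁²/2g = 144.61 + 44.14 + 0.542 = 189.29 m.
ψ₂ = H − z₂ − v₂²/2g = 189.29 − 154.86 − 3.579 = 30.85 m.
P₂ = ρgψ₂ = 1000 × 9.81 × 30.85 ≈ 303 kPa.

P₂ ≈ 303 kPa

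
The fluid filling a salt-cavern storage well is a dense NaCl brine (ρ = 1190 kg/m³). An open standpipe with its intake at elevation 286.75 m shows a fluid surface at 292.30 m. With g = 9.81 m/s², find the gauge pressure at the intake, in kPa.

Pressure head ψ = h − z = 292.30 − 286.75 = 5.55 m.
P = ρgψ = 1190 × 9.81 × 5.55 = 64790 Pa ≈ 64.8 kPa.

P ≈ 64.8 kPa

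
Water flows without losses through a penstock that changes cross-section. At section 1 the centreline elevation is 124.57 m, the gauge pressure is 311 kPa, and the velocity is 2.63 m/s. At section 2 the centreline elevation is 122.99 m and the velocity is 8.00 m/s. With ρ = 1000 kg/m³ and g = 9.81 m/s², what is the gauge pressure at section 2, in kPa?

P₂ ≈ 298 kPa

Pressure head at 1: ψ₁ = P₁/(ρg) = 311×1000 / (1000 × 9.81) = 31.70 m.
Velocity heads: v₁²/2g = 2.63²/19.62 = 0.353 m; v₂²/2g = 8.00²/19.62 = 3.262 m.
Total head H = z₁ + ψ₁ + v₁²/2g = 124.57 + 31.70 + 0.353 = 156.62 m.
ψ₂ = H − z₂ − v₂²/2g = 156.62 − 122.99 − 3.262 = 30.37 m.
P₂ = ρgψ₂ = 1000 × 9.81 × 30.37 ≈ 298 kPa.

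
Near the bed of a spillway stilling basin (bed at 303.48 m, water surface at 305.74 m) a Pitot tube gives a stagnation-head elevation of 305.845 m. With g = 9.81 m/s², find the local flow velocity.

v ≈ 1.44 m/s

Near the bed, under hydrostatic conditions, the piezometric head (z + ψ) equals the free-surface elevation, 305.74 m.
Velocity head = total − piezometric = 305.845 − 305.74 = 0.105 m.
v = √(2g·h_v) = √(2 × 9.81 × 0.105) = 1.44 m/s.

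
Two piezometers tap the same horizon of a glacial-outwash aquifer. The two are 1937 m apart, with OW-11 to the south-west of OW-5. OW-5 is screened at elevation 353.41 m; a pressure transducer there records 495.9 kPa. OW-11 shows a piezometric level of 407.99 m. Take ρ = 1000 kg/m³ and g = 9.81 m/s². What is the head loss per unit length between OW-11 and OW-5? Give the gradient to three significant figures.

i ≈ 0.00208 m/m

Pressure head at OW-5: ψ = P/(ρg) = 495.9×1000 / (1000 × 9.81) = 50.55 m.
Total head at OW-5: h = z + ψ = 353.41 + 50.55 = 403.96 m.
Total head at OW-11: h = 407.99 m (water level in the piezometer is the total head).
Head difference: h(OW-5) − h(OW-11) = 403.96 − 407.99 = -4.03 m.
Hydraulic gradient: i = |Δh| / L = 4.03 / 1937 = 0.00208.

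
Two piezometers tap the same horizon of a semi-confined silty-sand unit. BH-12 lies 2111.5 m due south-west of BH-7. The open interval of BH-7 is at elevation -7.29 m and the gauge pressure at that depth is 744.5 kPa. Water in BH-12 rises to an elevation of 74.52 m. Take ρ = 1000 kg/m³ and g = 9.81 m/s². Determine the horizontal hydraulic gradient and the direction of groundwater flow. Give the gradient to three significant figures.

Pressure head at BH-7: ψ = P/(ρg) = 744.5×1000 / (1000 × 9.81) = 75.89 m.
Total head at BH-7: h = z + ψ = -7.29 + 75.89 = 68.60 m.
Total head at BH-12: h = 74.52 m (water level in the piezometer is the total head).
Head difference: h(BH-7) − h(BH-12) = 68.60 − 74.52 = -5.92 m.
Hydraulic gradient: i = |Δh| / L = 5.92 / 2111.5 = 0.00280.
Flow is from higher to lower head: from BH-12 toward BH-7, i.e. toward the north-east.

i ≈ 0.00280; groundwater flows toward the north-east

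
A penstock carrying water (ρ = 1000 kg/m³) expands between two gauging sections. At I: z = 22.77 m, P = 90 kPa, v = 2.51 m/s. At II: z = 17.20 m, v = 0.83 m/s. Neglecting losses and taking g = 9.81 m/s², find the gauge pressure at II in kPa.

Pressure head at I: ψ₁ = P₁/(ρg) = 90×1000 / (1000 × 9.81) = 9.17 m.
Velocity heads: v₁²/2g = 2.51²/19.62 = 0.321 m; v₂²/2g = 0.83²/19.62 = 0.035 m.
Total head H = z₁ + ψ₁ + v₁²/2g = 22.77 + 9.17 + 0.321 = 32.26 m.
ψ₂ = H − z₂ − v₂²/2g = 32.26 − 17.20 − 0.035 = 15.02 m.
P₂ = ρgψ₂ = 1000 × 9.81 × 15.02 ≈ 147 kPa.

P₂ ≈ 147 kPa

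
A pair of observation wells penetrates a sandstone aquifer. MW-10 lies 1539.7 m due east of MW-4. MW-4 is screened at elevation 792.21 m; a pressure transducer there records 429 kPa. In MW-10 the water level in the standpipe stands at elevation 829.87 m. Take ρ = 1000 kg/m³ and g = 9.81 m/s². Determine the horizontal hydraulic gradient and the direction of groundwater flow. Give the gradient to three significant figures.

Pressure head at MW-4: ψ = P/(ρg) = 429×1000 / (1000 × 9.81) = 43.73 m.
Total head at MW-4: h = z + ψ = 792.21 + 43.73 = 835.94 m.
Total head at MW-10: h = 829.87 m (water level in the piezometer is the total head).
Head difference: h(MW-4) − h(MW-10) = 835.94 − 829.87 = 6.07 m.
Hydraulic gradient: i = |Δh| / L = 6.07 / 1539.7 = 0.00394.
Flow is from higher to lower head: from MW-4 toward MW-10, i.e. toward the east.

i ≈ 0.00394; groundwater flows toward the east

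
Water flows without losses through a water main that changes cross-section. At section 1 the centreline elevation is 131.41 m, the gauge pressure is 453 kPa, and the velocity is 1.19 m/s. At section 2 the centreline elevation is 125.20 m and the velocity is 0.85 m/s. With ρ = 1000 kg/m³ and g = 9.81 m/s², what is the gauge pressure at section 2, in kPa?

P₂ ≈ 514 kPa

Pressure head at 1: ψ₁ = P₁/(ρg) = 453×1000 / (1000 × 9.81) = 46.18 m.
Velocity heads: v₁²/2g = 1.19²/19.62 = 0.072 m; v₂²/2g = 0.85²/19.62 = 0.037 m.
Total head H = z₁ + ψ₁ + v₁²/2g = 131.41 + 46.18 + 0.072 = 177.66 m.
ψ₂ = H − z₂ − v₂²/2g = 177.66 − 125.20 − 0.037 = 52.42 m.
P₂ = ρgψ₂ = 1000 × 9.81 × 52.42 ≈ 514 kPa.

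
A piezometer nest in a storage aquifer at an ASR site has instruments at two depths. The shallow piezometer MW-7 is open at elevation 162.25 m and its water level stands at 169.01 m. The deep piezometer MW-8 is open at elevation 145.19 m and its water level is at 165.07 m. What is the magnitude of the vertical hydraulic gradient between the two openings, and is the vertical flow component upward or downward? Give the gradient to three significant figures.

Total head at MW-7: h = 169.01 m (water level in the standpipe).
Total head at MW-8: h = 165.07 m.
Δh = h(MW-7) − h(MW-8) = 169.01 − 165.07 = 3.94 m.
Vertical separation Δz = 162.25 − 145.19 = 17.06 m.
|i_v| = |Δh| / Δz = 3.94 / 17.06 = 0.231.
Head is higher in the shallow piezometer, so vertical flow is downward (recharge condition).

|i_v| ≈ 0.231; vertical flow is downward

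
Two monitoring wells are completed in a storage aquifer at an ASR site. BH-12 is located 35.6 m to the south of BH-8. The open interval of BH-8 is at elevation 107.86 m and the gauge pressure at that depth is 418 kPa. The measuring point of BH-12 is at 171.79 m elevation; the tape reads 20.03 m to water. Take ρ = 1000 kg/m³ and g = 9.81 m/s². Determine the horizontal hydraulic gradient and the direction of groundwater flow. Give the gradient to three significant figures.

i ≈ 0.0362; groundwater flows toward the north

Pressure head at BH-8: ψ = P/(ρg) = 418×1000 / (1000 × 9.81) = 42.61 m.
Total head at BH-8: h = z + ψ = 107.86 + 42.61 = 150.47 m.
Total head at BH-12: h = 171.79 − 20.03 = 151.76 m.
Head difference: h(BH-8) − h(BH-12) = 150.47 − 151.76 = -1.29 m.
Hydraulic gradient: i = |Δh| / L = 1.29 / 35.6 = 0.0362.
Flow is from higher to lower head: from BH-12 toward BH-8, i.e. toward the north.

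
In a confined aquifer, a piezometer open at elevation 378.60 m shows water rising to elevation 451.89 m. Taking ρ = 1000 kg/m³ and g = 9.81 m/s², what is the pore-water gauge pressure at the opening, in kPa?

P ≈ 719 kPa

Pressure head ψ = h − z = 451.89 − 378.60 = 73.29 m.
P = ρgψ = 1000 × 9.81 × 73.29 = 718975 Pa ≈ 719 kPa.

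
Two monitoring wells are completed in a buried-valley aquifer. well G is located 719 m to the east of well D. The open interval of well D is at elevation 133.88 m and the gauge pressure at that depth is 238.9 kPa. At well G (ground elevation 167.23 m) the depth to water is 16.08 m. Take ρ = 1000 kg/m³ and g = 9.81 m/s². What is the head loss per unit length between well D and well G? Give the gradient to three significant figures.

i ≈ 0.00985 m/m

Pressure head at well D: ψ = P/(ρg) = 238.9×1000 / (1000 × 9.81) = 24.35 m.
Total head at well D: h = z + ψ = 133.88 + 24.35 = 158.23 m.
Total head at well G: h = 167.23 − 16.08 = 151.15 m.
Head difference: h(well D) − h(well G) = 158.23 − 151.15 = 7.08 m.
Hydraulic gradient: i = |Δh| / L = 7.08 / 719 = 0.00985.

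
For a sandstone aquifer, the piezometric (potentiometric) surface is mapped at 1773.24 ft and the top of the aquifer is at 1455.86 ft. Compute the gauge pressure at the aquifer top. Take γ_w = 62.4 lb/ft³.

P ≈ 138 psi

Pressure head at the aquifer top: ψ = h − z = 1773.24 − 1455.86 = 317.38 ft.
P = γψ/144 = 62.4 × 317.38 / 144 = 138 psi.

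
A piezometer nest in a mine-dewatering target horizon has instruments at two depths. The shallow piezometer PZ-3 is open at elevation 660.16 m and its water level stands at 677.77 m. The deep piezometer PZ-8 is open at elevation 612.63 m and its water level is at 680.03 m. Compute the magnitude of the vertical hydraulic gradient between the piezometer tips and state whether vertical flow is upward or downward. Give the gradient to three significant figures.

|i_v| ≈ 0.0475; vertical flow is upward

Total head at PZ-3: h = 677.77 m (water level in the standpipe).
Total head at PZ-8: h = 680.03 m.
Δh = h(PZ-3) − h(PZ-8) = 677.77 − 680.03 = -2.26 m.
Vertical separation Δz = 660.16 − 612.63 = 47.53 m.
|i_v| = |Δh| / Δz = 2.26 / 47.53 = 0.0475.
Head is higher in the deep piezometer, so vertical flow is upward (discharge condition).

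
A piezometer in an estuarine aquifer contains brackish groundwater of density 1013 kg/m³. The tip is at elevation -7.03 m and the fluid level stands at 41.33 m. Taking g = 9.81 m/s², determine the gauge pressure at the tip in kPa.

Pressure head ψ = h − z = 41.33 − (-7.03) = 48.36 m.
P = ρgψ = 1013 × 9.81 × 48.36 = 480579 Pa ≈ 481 kPa.

P ≈ 481 kPa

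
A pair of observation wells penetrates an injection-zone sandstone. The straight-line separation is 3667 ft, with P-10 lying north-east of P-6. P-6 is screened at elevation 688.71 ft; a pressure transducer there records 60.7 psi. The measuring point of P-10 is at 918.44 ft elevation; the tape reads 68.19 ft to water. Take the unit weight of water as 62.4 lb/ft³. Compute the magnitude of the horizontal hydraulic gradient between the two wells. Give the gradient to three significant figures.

Pressure head at P-6: ψ = 144·P/γ = 144 × 60.7 / 62.4 = 140.08 ft.
Total head at P-6: h = z + ψ = 688.71 + 140.08 = 828.79 ft.
Total head at P-10: h = 918.44 − 68.19 = 850.25 ft.
Head difference: h(P-6) − h(P-10) = 828.79 − 850.25 = -21.46 ft.
Hydraulic gradient: i = |Δh| / L = 21.46 / 3667 = 0.00585.

i ≈ 0.00585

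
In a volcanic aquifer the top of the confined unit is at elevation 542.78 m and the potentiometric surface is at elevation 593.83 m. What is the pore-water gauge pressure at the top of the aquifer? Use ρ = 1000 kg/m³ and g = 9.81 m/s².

Pressure head at the aquifer top: ψ = h − z = 593.83 − 542.78 = 51.05 m.
P = ρgψ = 1000 × 9.81 × 51.05 = 500801 Pa ≈ 501 kPa.

P ≈ 501 kPa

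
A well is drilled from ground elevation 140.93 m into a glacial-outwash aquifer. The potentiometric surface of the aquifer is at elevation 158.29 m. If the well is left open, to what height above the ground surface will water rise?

Water rises to the potentiometric surface, so the rise above ground = 158.29 − 140.93 = 17.36 m.

≈ 17.36 m above ground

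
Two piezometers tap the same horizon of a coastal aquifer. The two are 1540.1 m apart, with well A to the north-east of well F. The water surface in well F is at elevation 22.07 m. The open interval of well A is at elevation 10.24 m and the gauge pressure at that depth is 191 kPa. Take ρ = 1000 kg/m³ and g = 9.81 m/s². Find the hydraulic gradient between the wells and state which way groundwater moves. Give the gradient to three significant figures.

i ≈ 0.00496; groundwater flows toward the south-west

Total head at well F: h = 22.07 m (water level in the piezometer is the total head).
Pressure head at well A: ψ = P/(ρg) = 191×1000 / (1000 × 9.81) = 19.47 m.
Total head at well A: h = z + ψ = 10.24 + 19.47 = 29.71 m.
Head difference: h(well F) − h(well A) = 22.07 − 29.71 = -7.64 m.
Hydraulic gradient: i = |Δh| / L = 7.64 / 1540.1 = 0.00496.
Flow is from higher to lower head: from well A toward well F, i.e. toward the south-west.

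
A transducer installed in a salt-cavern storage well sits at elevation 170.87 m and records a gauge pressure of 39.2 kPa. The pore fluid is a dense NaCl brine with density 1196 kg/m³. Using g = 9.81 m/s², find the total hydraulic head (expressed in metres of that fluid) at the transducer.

ψ = P/(ρg) = 39.2×1000 / (1196 × 9.81) = 3.34 m.
h = z + ψ = 170.87 + 3.34 = 174.21 m.

h ≈ 174.21 m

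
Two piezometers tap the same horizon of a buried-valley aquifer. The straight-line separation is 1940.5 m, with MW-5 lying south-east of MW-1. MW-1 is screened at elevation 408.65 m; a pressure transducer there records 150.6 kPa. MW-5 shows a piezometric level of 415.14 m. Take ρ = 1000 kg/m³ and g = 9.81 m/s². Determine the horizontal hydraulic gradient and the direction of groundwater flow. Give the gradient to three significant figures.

i ≈ 0.00457; groundwater flows toward the south-east

Pressure head at MW-1: ψ = P/(ρg) = 150.6×1000 / (1000 × 9.81) = 15.35 m.
Total head at MW-1: h = z + ψ = 408.65 + 15.35 = 424.00 m.
Total head at MW-5: h = 415.14 m (water level in the piezometer is the total head).
Head difference: h(MW-1) − h(MW-5) = 424.00 − 415.14 = 8.86 m.
Hydraulic gradient: i = |Δh| / L = 8.86 / 1940.5 = 0.00457.
Flow is from higher to lower head: from MW-1 toward MW-5, i.e. toward the south-east.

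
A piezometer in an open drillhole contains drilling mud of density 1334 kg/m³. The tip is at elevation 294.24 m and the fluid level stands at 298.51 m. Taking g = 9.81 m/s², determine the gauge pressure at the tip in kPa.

P ≈ 55.9 kPa

Pressure head ψ = h − z = 298.51 − 294.24 = 4.27 m.
P = ρgψ = 1334 × 9.81 × 4.27 = 55880 Pa ≈ 55.9 kPa.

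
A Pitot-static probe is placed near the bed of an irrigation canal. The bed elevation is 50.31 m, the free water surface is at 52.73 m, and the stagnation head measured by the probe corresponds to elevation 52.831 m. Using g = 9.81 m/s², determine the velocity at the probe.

Near the bed, under hydrostatic conditions, the piezometric head (z + ψ) equals the free-surface elevation, 52.73 m.
Velocity head = total − piezometric = 52.831 − 52.73 = 0.101 m.
v = √(2g·h_v) = √(2 × 9.81 × 0.101) = 1.41 m/s.

v ≈ 1.41 m/s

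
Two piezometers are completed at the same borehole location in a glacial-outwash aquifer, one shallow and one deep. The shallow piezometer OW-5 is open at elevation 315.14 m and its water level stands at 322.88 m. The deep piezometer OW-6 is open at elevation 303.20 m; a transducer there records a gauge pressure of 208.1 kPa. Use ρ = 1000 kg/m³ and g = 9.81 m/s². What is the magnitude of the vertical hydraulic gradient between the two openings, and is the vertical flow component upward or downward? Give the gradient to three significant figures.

Total head at OW-5: h = 322.88 m (water level in the standpipe).
Pressure head at OW-6: ψ = P/(ρg) = 208.1×1000 / (1000 × 9.81) = 21.21 m.
Total head at OW-6: h = z + ψ = 303.20 + 21.21 = 324.41 m.
Δh = h(OW-5) − h(OW-6) = 322.88 − 324.41 = -1.53 m.
Vertical separation Δz = 315.14 − 303.20 = 11.94 m.
|i_v| = |Δh| / Δz = 1.53 / 11.94 = 0.128.
Head is higher in the deep piezometer, so vertical flow is upward (discharge condition).

|i_v| ≈ 0.128; vertical flow is upward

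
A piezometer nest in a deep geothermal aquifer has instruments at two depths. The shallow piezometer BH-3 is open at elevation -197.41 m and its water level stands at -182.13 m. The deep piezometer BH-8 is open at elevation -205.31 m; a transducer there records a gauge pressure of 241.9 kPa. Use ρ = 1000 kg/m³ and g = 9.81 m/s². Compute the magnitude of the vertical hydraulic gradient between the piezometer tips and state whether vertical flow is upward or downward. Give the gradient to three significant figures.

Total head at BH-3: h = -182.13 m (water level in the standpipe).
Pressure head at BH-8: ψ = P/(ρg) = 241.9×1000 / (1000 × 9.81) = 24.66 m.
Total head at BH-8: h = z + ψ = -205.31 + 24.66 = -180.65 m.
Δh = h(BH-3) − h(BH-8) = -182.13 − (-180.65) = -1.48 m.
Vertical separation Δz = -197.41 − (-205.31) = 7.90 m.
|i_v| = |Δh| / Δz = 1.48 / 7.90 = 0.187.
Head is higher in the deep piezometer, so vertical flow is upward (discharge condition).

|i_v| ≈ 0.187; vertical flow is upward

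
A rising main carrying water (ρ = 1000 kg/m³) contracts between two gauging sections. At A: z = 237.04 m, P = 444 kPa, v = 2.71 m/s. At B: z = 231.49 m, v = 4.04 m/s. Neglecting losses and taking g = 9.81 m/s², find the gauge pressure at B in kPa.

Pressure head at A: ψ₁ = P₁/(ρg) = 444×1000 / (1000 × 9.81) = 45.26 m.
Velocity heads: v₁²/2g = 2.71²/19.62 = 0.374 m; v₂²/2g = 4.04²/19.62 = 0.832 m.
Total head H = z₁ + ψ₁ + v₁²/2g = 237.04 + 45.26 + 0.374 = 282.67 m.
ψ₂ = H − z₂ − v₂²/2g = 282.67 − 231.49 − 0.832 = 50.35 m.
P₂ = ρgψ₂ = 1000 × 9.81 × 50.35 ≈ 494 kPa.

P₂ ≈ 494 kPa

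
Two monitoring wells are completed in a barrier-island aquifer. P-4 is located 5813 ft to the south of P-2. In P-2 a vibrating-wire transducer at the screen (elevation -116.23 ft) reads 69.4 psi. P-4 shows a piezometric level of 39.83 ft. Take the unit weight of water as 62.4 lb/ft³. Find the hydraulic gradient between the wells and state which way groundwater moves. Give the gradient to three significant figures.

Pressure head at P-2: ψ = 144·P/γ = 144 × 69.4 / 62.4 = 160.15 ft.
Total head at P-2: h = z + ψ = -116.23 + 160.15 = 43.92 ft.
Total head at P-4: h = 39.83 ft (water level in the piezometer is the total head).
Head difference: h(P-2) − h(P-4) = 43.92 − 39.83 = 4.09 ft.
Hydraulic gradient: i = |Δh| / L = 4.09 / 5813 = 0.000704.
Flow is from higher to lower head: from P-2 toward P-4, i.e. toward the south.

i ≈ 0.000704; groundwater flows toward the south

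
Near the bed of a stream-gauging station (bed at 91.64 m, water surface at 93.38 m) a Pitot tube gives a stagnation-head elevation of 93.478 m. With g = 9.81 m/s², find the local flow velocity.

Near the bed, under hydrostatic conditions, the piezometric head (z + ψ) equals the free-surface elevation, 93.38 m.
Velocity head = total − piezometric = 93.478 − 93.38 = 0.098 m.
v = √(2g·h_v) = √(2 × 9.81 × 0.098) = 1.39 m/s.

v ≈ 1.39 m/s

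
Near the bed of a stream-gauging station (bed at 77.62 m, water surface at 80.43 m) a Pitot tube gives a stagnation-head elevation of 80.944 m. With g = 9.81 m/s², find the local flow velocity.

v ≈ 3.18 m/s

Near the bed, under hydrostatic conditions, the piezometric head (z + ψ) equals the free-surface elevation, 80.43 m.
Velocity head = total − piezometric = 80.944 − 80.43 = 0.514 m.
v = √(2g·h_v) = √(2 × 9.81 × 0.514) = 3.18 m/s.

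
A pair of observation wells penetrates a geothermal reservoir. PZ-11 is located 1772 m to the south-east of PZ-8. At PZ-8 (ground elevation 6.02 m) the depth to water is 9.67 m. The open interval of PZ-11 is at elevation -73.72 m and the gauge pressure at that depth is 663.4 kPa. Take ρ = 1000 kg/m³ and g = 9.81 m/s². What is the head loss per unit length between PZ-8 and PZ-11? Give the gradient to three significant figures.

i ≈ 0.00138 m/m

Total head at PZ-8: h = 6.02 − 9.67 = -3.65 m.
Pressure head at PZ-11: ψ = P/(ρg) = 663.4×1000 / (1000 × 9.81) = 67.62 m.
Total head at PZ-11: h = z + ψ = -73.72 + 67.62 = -6.10 m.
Head difference: h(PZ-8) − h(PZ-11) = -3.65 − (-6.10) = 2.45 m.
Hydraulic gradient: i = |Δh| / L = 2.45 / 1772 = 0.00138.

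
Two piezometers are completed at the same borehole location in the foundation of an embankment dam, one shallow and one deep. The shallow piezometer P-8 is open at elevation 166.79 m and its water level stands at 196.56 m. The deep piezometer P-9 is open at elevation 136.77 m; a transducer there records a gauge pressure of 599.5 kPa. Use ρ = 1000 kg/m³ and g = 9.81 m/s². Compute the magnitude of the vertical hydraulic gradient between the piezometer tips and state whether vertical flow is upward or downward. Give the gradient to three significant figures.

Total head at P-8: h = 196.56 m (water level in the standpipe).
Pressure head at P-9: ψ = P/(ρg) = 599.5×1000 / (1000 × 9.81) = 61.11 m.
Total head at P-9: h = z + ψ = 136.77 + 61.11 = 197.88 m.
Δh = h(P-8) − h(P-9) = 196.56 − 197.88 = -1.32 m.
Vertical separation Δz = 166.79 − 136.77 = 30.02 m.
|i_v| = |Δh| / Δz = 1.32 / 30.02 = 0.0440.
Head is higher in the deep piezometer, so vertical flow is upward (discharge condition).

|i_v| ≈ 0.0440; vertical flow is upward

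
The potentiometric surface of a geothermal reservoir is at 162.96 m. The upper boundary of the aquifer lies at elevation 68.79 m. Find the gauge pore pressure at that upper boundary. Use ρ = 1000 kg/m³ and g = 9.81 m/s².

P ≈ 924 kPa

Pressure head at the aquifer top: ψ = h − z = 162.96 − 68.79 = 94.17 m.
P = ρgψ = 1000 × 9.81 × 94.17 = 923808 Pa ≈ 924 kPa.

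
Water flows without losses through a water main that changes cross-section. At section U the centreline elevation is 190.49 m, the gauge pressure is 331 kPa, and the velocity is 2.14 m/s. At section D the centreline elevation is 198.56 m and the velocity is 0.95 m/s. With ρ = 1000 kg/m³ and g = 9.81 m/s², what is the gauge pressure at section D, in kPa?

Pressure head at U: ψ₁ = P₁/(ρg) = 331×1000 / (1000 × 9.81) = 33.74 m.
Velocity heads: v₁²/2g = 2.14²/19.62 = 0.233 m; v₂²/2g = 0.95²/19.62 = 0.046 m.
Total head H = z₁ + ψ₁ + v₁²/2g = 190.49 + 33.74 + 0.233 = 224.46 m.
ψ₂ = H − z₂ − v₂²/2g = 224.46 − 198.56 − 0.046 = 25.85 m.
P₂ = ρgψ₂ = 1000 × 9.81 × 25.85 ≈ 254 kPa.

P₂ ≈ 254 kPa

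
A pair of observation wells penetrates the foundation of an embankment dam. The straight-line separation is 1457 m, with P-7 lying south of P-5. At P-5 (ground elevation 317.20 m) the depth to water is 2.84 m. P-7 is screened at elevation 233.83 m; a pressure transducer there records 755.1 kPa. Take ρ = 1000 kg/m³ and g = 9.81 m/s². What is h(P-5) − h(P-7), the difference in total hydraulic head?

Δh ≈ 3.56 m

Total head at P-5: h = 317.20 − 2.84 = 314.36 m.
Pressure head at P-7: ψ = P/(ρg) = 755.1×1000 / (1000 × 9.81) = 76.97 m.
Total head at P-7: h = z + ψ = 233.83 + 76.97 = 310.80 m.
Head difference: h(P-5) − h(P-7) = 314.36 − 310.80 = 3.56 m.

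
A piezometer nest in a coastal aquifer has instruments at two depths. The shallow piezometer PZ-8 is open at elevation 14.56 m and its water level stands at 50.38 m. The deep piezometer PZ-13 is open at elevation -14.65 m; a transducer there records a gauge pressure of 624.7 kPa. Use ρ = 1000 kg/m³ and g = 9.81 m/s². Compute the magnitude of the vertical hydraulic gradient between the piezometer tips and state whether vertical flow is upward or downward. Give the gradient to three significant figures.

Total head at PZ-8: h = 50.38 m (water level in the standpipe).
Pressure head at PZ-13: ψ = P/(ρg) = 624.7×1000 / (1000 × 9.81) = 63.68 m.
Total head at PZ-13: h = z + ψ = -14.65 + 63.68 = 49.03 m.
Δh = h(PZ-8) − h(PZ-13) = 50.38 − 49.03 = 1.35 m.
Vertical separation Δz = 14.56 − (-14.65) = 29.21 m.
|i_v| = |Δh| / Δz = 1.35 / 29.21 = 0.0462.
Head is higher in the shallow piezometer, so vertical flow is downward (recharge condition).

|i_v| ≈ 0.0462; vertical flow is downward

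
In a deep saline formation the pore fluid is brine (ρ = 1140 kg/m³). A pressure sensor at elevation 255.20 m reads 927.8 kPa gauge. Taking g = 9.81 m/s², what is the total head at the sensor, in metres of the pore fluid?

h ≈ 338.16 m

ψ = P/(ρg) = 927.8×1000 / (1140 × 9.81) = 82.96 m.
h = z + ψ = 255.20 + 82.96 = 338.16 m.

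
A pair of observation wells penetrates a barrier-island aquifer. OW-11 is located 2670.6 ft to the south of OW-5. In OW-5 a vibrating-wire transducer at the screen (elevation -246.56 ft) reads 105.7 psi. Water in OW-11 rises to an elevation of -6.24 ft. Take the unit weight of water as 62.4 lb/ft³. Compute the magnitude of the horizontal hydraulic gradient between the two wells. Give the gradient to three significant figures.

Pressure head at OW-5: ψ = 144·P/γ = 144 × 105.7 / 62.4 = 243.92 ft.
Total head at OW-5: h = z + ψ = -246.56 + 243.92 = -2.64 ft.
Total head at OW-11: h = -6.24 ft (water level in the piezometer is the total head).
Head difference: h(OW-5) − h(OW-11) = -2.64 − (-6.24) = 3.60 ft.
Hydraulic gradient: i = |Δh| / L = 3.60 / 2670.6 = 0.00135.

i ≈ 0.00135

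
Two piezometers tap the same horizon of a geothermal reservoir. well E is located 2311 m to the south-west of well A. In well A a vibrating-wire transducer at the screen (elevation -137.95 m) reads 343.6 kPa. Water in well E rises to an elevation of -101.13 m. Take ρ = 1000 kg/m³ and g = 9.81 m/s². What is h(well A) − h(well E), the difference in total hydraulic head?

Δh ≈ -1.79 m

Pressure head at well A: ψ = P/(ρg) = 343.6×1000 / (1000 × 9.81) = 35.03 m.
Total head at well A: h = z + ψ = -137.95 + 35.03 = -102.92 m.
Total head at well E: h = -101.13 m (water level in the piezometer is the total head).
Head difference: h(well A) − h(well E) = -102.92 − (-101.13) = -1.79 m.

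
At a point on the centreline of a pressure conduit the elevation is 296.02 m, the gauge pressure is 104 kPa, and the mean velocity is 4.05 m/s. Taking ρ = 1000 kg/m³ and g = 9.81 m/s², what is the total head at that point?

h ≈ 307.46 m

Pressure head ψ = P/(ρg) = 104×1000 / (1000 × 9.81) = 10.60 m.
Velocity head = v²/(2g) = 4.05² / (2 × 9.81) = 0.836 m.
h = z + ψ + v²/(2g) = 296.02 + 10.60 + 0.836 = 307.46 m.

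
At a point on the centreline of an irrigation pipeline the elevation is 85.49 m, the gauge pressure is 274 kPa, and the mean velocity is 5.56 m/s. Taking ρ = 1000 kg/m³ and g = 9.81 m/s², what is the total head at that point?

Pressure head ψ = P/(ρg) = 274×1000 / (1000 × 9.81) = 27.93 m.
Velocity head = v²/(2g) = 5.56² / (2 × 9.81) = 1.576 m.
h = z + ψ + v²/(2g) = 85.49 + 27.93 + 1.576 = 115.00 m.

h ≈ 115.00 m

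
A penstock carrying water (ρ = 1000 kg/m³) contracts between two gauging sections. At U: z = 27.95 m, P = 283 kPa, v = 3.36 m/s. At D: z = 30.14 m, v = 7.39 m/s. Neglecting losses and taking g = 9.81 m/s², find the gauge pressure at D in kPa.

P₂ ≈ 240 kPa

Pressure head at U: ψ₁ = P₁/(ρg) = 283×1000 / (1000 × 9.81) = 28.85 m.
Velocity heads: v₁²/2g = 3.36²/19.62 = 0.575 m; v₂²/2g = 7.39²/19.62 = 2.783 m.
Total head H = z₁ + ψ₁ + v₁²/2g = 27.95 + 28.85 + 0.575 = 57.38 m.
ψ₂ = H − z₂ − v₂²/2g = 57.38 − 30.14 − 2.783 = 24.46 m.
P₂ = ρgψ₂ = 1000 × 9.81 × 24.46 ≈ 240 kPa.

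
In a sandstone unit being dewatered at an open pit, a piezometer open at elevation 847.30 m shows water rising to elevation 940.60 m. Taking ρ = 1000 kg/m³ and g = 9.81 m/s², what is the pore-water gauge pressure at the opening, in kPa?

P ≈ 915 kPa

Pressure head ψ = h − z = 940.60 − 847.30 = 93.30 m.
P = ρgψ = 1000 × 9.81 × 93.30 = 915273 Pa ≈ 915 kPa.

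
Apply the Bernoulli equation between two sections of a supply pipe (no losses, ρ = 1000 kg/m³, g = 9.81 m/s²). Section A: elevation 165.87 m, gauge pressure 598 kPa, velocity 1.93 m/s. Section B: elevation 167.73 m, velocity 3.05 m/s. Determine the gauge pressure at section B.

P₂ ≈ 577 kPa

Pressure head at A: ψ₁ = P₁/(ρg) = 598×1000 / (1000 × 9.81) = 60.96 m.
Velocity heads: v₁²/2g = 1.93²/19.62 = 0.190 m; v₂²/2g = 3.05²/19.62 = 0.474 m.
Total head H = z₁ + ψ₁ + v₁²/2g = 165.87 + 60.96 + 0.190 = 227.02 m.
ψ₂ = H − z₂ − v₂²/2g = 227.02 − 167.73 − 0.474 = 58.82 m.
P₂ = ρgψ₂ = 1000 × 9.81 × 58.82 ≈ 577 kPa.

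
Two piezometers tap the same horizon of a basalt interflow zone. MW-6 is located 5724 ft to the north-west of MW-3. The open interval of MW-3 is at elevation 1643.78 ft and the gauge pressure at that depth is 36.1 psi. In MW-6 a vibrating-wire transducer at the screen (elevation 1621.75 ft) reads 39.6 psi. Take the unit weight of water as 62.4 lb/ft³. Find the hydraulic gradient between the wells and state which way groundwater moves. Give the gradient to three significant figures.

i ≈ 0.00244; groundwater flows toward the north-west

Pressure head at MW-3: ψ = 144·P/γ = 144 × 36.1 / 62.4 = 83.31 ft.
Total head at MW-3: h = z + ψ = 1643.78 + 83.31 = 1727.09 ft.
Pressure head at MW-6: ψ = 144·P/γ = 144 × 39.6 / 62.4 = 91.38 ft.
Total head at MW-6: h = z + ψ = 1621.75 + 91.38 = 1713.13 ft.
Head difference: h(MW-3) − h(MW-6) = 1727.09 − 1713.13 = 13.96 ft.
Hydraulic gradient: i = |Δh| / L = 13.96 / 5724 = 0.00244.
Flow is from higher to lower head: from MW-3 toward MW-6, i.e. toward the north-west.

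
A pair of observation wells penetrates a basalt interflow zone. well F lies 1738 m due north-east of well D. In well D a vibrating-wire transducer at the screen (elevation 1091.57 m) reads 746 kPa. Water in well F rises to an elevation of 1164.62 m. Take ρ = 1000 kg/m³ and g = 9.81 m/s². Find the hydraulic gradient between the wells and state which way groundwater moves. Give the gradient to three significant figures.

i ≈ 0.00172; groundwater flows toward the north-east

Pressure head at well D: ψ = P/(ρg) = 746×1000 / (1000 × 9.81) = 76.04 m.
Total head at well D: h = z + ψ = 1091.57 + 76.04 = 1167.61 m.
Total head at well F: h = 1164.62 m (water level in the piezometer is the total head).
Head difference: h(well D) − h(well F) = 1167.61 − 1164.62 = 2.99 m.
Hydraulic gradient: i = |Δh| / L = 2.99 / 1738 = 0.00172.
Flow is from higher to lower head: from well D toward well F, i.e. toward the north-east.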